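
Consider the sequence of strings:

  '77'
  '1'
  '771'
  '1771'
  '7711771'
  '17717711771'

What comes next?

Each term (from the third on) is the two preceding terms concatenated in order: term 3 = 77·1 = 771.
So term 7 is 7711771·17717711771.

771177117717711771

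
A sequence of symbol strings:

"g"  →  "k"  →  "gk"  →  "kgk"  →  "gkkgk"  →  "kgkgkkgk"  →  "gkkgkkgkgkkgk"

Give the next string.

kgkgkkgkgkkgkkgkgkkgk

Each term (from the third on) is the two preceding terms concatenated in order: term 3 = g·k = gk.
Continuing: kgkgkkgk · gkkgkkgkgkkgk gives term 8.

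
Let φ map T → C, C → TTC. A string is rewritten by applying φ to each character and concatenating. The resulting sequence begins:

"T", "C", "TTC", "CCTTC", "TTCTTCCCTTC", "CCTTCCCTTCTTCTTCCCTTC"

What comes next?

φ(CCTTCCCTTCTTCTTCCCTTC) expands symbol-by-symbol to TTC TTC C C TTC TTC TTC C C TTC C C TTC C C TTC TTC TTC C C TTC; joining the 21 pieces gives the next term.

TTCTTCCCTTCTTCTTCCCTTCCCTTCCCTTCTTCTTCCCTTC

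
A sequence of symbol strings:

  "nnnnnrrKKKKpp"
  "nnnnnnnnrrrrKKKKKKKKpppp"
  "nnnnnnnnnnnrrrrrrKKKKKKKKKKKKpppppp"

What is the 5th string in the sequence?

Each string has the form n^{3n+2} r^{2n} K^{4n} p^{2n} (n = 1, 2, …).
For term 5, n = 5, so the run lengths are 17, 10, 20, 10.

nnnnnnnnnnnnnnnnnrrrrrrrrrrKKKKKKKKKKKKKKKKKKKKpppppppppp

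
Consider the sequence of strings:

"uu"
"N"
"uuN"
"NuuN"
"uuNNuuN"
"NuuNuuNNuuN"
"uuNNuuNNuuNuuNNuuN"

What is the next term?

NuuNuuNNuuNuuNNuuNNuuNuuNNuuN

From term 3 onward, concatenate the second-to-last term with the last: uu·N = uuN, N·uuN = NuuN, …
So term 8 is NuuNuuNNuuN·uuNNuuNNuuNuuNNuuN.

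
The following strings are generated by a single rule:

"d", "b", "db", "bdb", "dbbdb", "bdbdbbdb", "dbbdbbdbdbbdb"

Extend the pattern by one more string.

Each term (from the third on) is the two preceding terms concatenated in order: term 3 = d·b = db.
So term 8 is bdbdbbdb·dbbdbbdbdbbdb.

bdbdbbdbdbbdbbdbdbbdb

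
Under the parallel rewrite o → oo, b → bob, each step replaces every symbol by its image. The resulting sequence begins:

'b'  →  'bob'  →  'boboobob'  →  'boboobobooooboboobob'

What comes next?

boboobobooooboboobobooooooooboboobobooooboboobob

φ(boboobobooooboboobob) expands symbol-by-symbol to bob oo bob oo oo bob oo bob oo oo oo oo bob oo bob oo oo bob oo bob; joining the 20 pieces gives the next term.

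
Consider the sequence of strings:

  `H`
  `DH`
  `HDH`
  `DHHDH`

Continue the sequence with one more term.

From term 3 onward, concatenate the second-to-last term with the last: H·DH = HDH, DH·HDH = DHHDH, …
The next term joins HDH and DHHDH.

HDHDHHDH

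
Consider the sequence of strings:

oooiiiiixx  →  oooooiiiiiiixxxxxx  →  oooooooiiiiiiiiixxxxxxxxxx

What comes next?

Term n consists of 2n+1 o's, followed by 2n+3 i's, followed by 4n-2 x's (n = 1, 2, …).
At n = 4 the blocks have lengths 9, 11, 14.

oooooooooiiiiiiiiiiixxxxxxxxxxxxxx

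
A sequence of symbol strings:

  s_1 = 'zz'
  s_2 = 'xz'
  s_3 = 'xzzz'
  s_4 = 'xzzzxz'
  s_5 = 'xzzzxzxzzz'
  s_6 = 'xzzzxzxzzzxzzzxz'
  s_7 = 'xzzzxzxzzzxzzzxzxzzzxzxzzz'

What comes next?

From term 3 onward, concatenate the last term with the second-to-last: xz·zz = xzzz, xzzz·xz = xzzzxz, …
So term 8 is xzzzxzxzzzxzzzxzxzzzxzxzzz·xzzzxzxzzzxzzzxz.

xzzzxzxzzzxzzzxzxzzzxzxzzzxzzzxzxzzzxzzzxz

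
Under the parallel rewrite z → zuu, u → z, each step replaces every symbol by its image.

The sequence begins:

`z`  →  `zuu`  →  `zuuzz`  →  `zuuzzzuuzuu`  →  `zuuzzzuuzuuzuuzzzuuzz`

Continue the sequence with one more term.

Rewriting the 21 symbols of zuuzzzuuzuuzuuzzzuuzz one by one yields zuu z z zuu zuu zuu z z zuu z z zuu z z zuu zuu zuu z z zuu zuu; concatenated:

zuuzzzuuzuuzuuzzzuuzzzuuzzzuuzuuzuuzzzuuzuu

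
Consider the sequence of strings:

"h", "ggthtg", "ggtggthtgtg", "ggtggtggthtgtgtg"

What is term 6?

ggtggtggtggtggthtgtgtgtgtg

Each term wraps the previous one in ggt on the left and tg on the right.
From ggtggtggthtgtgtg, 2 further steps: ggtggtggthtgtgtg → ggtggtggtggthtgtgtgtg → (answer).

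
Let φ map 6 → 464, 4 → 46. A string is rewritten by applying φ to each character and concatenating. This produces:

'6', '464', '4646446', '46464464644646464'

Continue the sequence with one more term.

46464464644646464464644646464464644646446

Applying the rule to each of the 17 symbols of 46464464644646464 gives the pieces 46 464 46 464 46 46 464 46 464 46 46 464 46 464 46 464 46, which concatenate to the answer.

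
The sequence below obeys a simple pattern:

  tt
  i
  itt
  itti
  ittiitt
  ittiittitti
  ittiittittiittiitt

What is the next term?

Each term (from the third on) is the previous term followed by the one before it: term 3 = i·tt = itt.
So term 8 is ittiittittiittiitt·ittiittitti.

ittiittittiittiittittiittitti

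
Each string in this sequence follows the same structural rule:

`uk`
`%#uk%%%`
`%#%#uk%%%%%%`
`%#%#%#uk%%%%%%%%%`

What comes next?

Each term wraps the previous one in %# on the left and %%% on the right.
Applying this once more to %#%#%#uk%%%%%%%%%:

%#%#%#%#uk%%%%%%%%%%%%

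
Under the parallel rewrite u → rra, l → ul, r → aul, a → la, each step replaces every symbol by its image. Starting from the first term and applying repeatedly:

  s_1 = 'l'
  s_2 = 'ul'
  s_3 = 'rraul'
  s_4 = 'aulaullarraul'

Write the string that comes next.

larraullarraulullaaulaullarraul

Replace each of the 13 characters of aulaullarraul in place — la rra ul la rra ul ul la aul aul la rra ul — and concatenate.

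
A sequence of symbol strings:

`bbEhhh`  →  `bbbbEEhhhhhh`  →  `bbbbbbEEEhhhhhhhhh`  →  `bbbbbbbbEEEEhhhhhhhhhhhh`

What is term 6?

bbbbbbbbbbbbEEEEEEhhhhhhhhhhhhhhhhhh

Each string has the form b^{2n} E^{n} h^{3n} (n = 1, 2, …).
At n = 6 the blocks have lengths 12, 6, 18.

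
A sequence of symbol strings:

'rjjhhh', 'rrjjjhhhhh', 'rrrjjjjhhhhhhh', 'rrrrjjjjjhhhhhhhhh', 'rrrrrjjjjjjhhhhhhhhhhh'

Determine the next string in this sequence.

rrrrrrjjjjjjjhhhhhhhhhhhhh

Term n consists of n r's, followed by n+1 j's, followed by 2n+1 h's (n = 1, 2, …).
At n = 6 the blocks have lengths 6, 7, 13.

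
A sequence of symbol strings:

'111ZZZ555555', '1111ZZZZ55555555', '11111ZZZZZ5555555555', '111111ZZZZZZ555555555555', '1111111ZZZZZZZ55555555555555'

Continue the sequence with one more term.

11111111ZZZZZZZZ5555555555555555

The n-th term is n+1 1's then n+1 Z's then 2n+2 5's, where the shown terms are n = 2, 3, 4, 5, 6.
For the next term, n = 7, so the run lengths are 8, 8, 16.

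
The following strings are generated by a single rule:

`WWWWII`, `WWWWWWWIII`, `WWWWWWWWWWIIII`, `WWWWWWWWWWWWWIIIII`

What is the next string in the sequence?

WWWWWWWWWWWWWWWWIIIIII

Each string has the form W^{3n+1} I^{n+1} (n = 1, 2, …).
At n = 5 the blocks have lengths 16, 6.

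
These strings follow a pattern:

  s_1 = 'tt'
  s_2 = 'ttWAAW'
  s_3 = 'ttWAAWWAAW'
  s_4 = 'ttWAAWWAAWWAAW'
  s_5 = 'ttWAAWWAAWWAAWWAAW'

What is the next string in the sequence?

The strings grow by a fixed suffix WAAW each time.
One more step from ttWAAWWAAWWAAWWAAW gives the answer.

ttWAAWWAAWWAAWWAAWWAAW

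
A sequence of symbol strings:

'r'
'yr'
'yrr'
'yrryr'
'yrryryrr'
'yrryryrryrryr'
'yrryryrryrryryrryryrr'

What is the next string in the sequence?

yrryryrryrryryrryryrryrryryrryrryr

From term 3 onward, concatenate the last term with the second-to-last: yr·r = yrr, yrr·yr = yrryr, …
So term 8 is yrryryrryrryryrryryrr·yrryryrryrryr.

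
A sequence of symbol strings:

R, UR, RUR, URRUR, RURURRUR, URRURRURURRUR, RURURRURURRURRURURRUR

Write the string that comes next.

URRURRURURRURRURURRURURRURRURURRUR

Each term (from the third on) is the two preceding terms concatenated in order: term 3 = R·UR = RUR.
Continuing: URRURRURURRUR · RURURRURURRURRURURRUR gives term 8.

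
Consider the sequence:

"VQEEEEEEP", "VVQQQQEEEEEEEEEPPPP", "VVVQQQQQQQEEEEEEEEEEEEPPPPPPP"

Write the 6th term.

VVVVVVQQQQQQQQQQQQQQQQEEEEEEEEEEEEEEEEEEEEEPPPPPPPPPPPPPPPP

Term n consists of n V's, followed by 3n-2 Q's, followed by 3n+3 E's, followed by 3n-2 P's (n = 1, 2, …).
For term 6, n = 6, so the run lengths are 6, 16, 21, 16.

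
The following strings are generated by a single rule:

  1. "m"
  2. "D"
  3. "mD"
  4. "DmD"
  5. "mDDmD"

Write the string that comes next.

This is a Fibonacci-style word recurrence s(k) = s(k−2)·s(k−1): e.g. m·D = mD.
So term 6 is DmD·mDDmD.

DmDmDDmD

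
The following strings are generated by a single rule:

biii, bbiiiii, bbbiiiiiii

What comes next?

The n-th term is n b's then 2n+1 i's (n = 1, 2, …).
For the next term, n = 4, so the run lengths are 4, 9.

bbbbiiiiiiiii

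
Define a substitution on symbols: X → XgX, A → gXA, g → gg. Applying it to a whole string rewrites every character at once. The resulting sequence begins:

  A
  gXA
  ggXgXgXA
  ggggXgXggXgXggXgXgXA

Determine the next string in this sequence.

ggggggggXgXggXgXggggXgXggXgXggggXgXggXgXggXgXgXA

φ(ggggXgXggXgXggXgXgXA) expands symbol-by-symbol to gg gg gg gg XgX gg XgX gg gg XgX gg XgX gg gg XgX gg XgX gg XgX gXA; joining the 20 pieces gives the next term.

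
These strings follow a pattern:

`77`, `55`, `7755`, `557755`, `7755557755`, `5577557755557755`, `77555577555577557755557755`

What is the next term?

557755775555775577555577555577557755557755

From term 3 onward, concatenate the second-to-last term with the last: 77·55 = 7755, 55·7755 = 557755, …
The next term joins 5577557755557755 and 77555577555577557755557755.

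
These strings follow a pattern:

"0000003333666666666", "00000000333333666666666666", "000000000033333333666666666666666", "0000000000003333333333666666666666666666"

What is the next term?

00000000000000333333333333666666666666666666666

Reading off run lengths: 0 runs 6, 8, 10, 12; 3 runs 4, 6, 8, 10; 6 runs 9, 12, 15, 18 — each is linear in n, where the shown terms are n = 3, 4, 5, 6.
For the next term, n = 7, so the run lengths are 14, 12, 21.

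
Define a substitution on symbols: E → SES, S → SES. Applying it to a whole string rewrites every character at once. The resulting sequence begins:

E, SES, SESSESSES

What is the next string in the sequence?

Expanding SESSESSES: S→SES, E→SES, S→SES, S→SES, E→SES, S→SES, S→SES, E→SES, S→SES. Concatenated: SES SES SES SES SES SES SES SES SES.

SESSESSESSESSESSESSESSESSES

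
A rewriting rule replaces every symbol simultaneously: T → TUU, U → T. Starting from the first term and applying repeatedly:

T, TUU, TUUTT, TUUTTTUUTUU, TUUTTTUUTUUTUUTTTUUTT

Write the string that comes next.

TUUTTTUUTUUTUUTTTUUTTTUUTTTUUTUUTUUTTTUUTUU

φ(TUUTTTUUTUUTUUTTTUUTT) expands symbol-by-symbol to TUU T T TUU TUU TUU T T TUU T T TUU T T TUU TUU TUU T T TUU TUU; joining the 21 pieces gives the next term.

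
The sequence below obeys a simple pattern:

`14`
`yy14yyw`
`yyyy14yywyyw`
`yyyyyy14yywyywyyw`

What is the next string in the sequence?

Each term wraps the previous one in yy on the left and yyw on the right.
Applying this once more to yyyyyy14yywyywyyw:

yyyyyyyy14yywyywyywyyw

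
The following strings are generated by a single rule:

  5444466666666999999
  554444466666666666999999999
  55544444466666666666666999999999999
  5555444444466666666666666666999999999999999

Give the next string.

Each string has the form 5^{n-1} 4^{n+2} 6^{3n+2} 9^{3n}, where the shown terms are n = 2, 3, 4, 5.
At n = 6 the blocks have lengths 5, 8, 20, 18.

555554444444466666666666666666666999999999999999999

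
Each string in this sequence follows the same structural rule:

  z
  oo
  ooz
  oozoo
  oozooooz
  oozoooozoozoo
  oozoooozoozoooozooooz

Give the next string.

oozoooozoozoooozoooozoozoooozoozoo

Each term (from the third on) is the previous term followed by the one before it: term 3 = oo·z = ooz.
The next term joins oozoooozoozoooozooooz and oozoooozoozoo.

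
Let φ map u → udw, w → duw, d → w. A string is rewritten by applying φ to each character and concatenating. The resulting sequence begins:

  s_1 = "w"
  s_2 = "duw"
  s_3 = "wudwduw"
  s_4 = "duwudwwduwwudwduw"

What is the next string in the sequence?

wudwduwudwwduwduwwudwduwduwudwwduwwudwduw

φ(duwudwwduwwudwduw) expands symbol-by-symbol to w udw duw udw w duw duw w udw duw duw udw w duw w udw duw; joining the 17 pieces gives the next term.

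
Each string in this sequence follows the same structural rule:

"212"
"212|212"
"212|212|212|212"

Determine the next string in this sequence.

212|212|212|212|212|212|212|212

s(k+1) = s(k)·|·s(k) — each term doubles the last with '|' between the halves.
One more doubling of 212|212|212|212 gives the answer.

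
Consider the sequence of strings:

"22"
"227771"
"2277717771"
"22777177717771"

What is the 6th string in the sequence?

2277717771777177717771

Each term is the previous one with 7771 appended.
From 22777177717771, 2 further steps: 22777177717771 → 227771777177717771 → (answer).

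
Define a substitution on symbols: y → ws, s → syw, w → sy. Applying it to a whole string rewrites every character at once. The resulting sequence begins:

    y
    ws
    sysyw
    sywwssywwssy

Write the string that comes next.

Expanding sywwssywwssy: s→syw, y→ws, w→sy, w→sy, s→syw, s→syw, y→ws, w→sy, w→sy, s→syw, s→syw, y→ws. Concatenated: syw ws sy sy syw syw ws sy sy syw syw ws.

sywwssysysywsywwssysysywsywws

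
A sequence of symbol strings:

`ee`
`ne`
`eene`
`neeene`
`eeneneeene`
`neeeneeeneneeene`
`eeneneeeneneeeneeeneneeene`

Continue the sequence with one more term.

neeeneeeneneeeneeeneneeeneneeeneeeneneeene

Each term (from the third on) is the two preceding terms concatenated in order: term 3 = ee·ne = eene.
So term 8 is neeeneeeneneeene·eeneneeeneneeeneeeneneeene.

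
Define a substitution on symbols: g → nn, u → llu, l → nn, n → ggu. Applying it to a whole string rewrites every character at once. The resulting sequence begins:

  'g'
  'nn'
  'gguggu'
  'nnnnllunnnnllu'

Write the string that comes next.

Applying the rule to each of the 14 symbols of nnnnllunnnnllu gives the pieces ggu ggu ggu ggu nn nn llu ggu ggu ggu ggu nn nn llu, which concatenate to the answer.

gguggugguggunnnnllugguggugguggunnnnllu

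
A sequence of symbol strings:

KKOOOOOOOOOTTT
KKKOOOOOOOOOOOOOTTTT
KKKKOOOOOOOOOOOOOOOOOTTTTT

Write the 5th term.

KKKKKKOOOOOOOOOOOOOOOOOOOOOOOOOTTTTTTT

Reading off run lengths: K runs 2, 3, 4; O runs 9, 13, 17; T runs 3, 4, 5 — each is linear in n, where the shown terms are n = 2, 3, 4.
For term 5, n = 6, so the run lengths are 6, 25, 7.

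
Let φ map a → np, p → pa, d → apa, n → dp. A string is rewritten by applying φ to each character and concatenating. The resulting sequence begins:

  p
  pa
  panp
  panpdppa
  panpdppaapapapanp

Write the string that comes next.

φ(panpdppaapapapanp) expands symbol-by-symbol to pa np dp pa apa pa pa np np pa np pa np pa np dp pa; joining the 17 pieces gives the next term.

panpdppaapapapanpnppanppanppanpdppa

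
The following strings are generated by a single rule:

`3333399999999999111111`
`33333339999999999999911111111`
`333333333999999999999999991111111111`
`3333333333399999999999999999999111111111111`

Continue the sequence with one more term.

Reading off run lengths: 3 runs 5, 7, 9, 11; 9 runs 11, 14, 17, 20; 1 runs 6, 8, 10, 12 — each is linear in n, where the shown terms are n = 3, 4, 5, 6.
At n = 7 the blocks have lengths 13, 23, 14.

33333333333339999999999999999999999911111111111111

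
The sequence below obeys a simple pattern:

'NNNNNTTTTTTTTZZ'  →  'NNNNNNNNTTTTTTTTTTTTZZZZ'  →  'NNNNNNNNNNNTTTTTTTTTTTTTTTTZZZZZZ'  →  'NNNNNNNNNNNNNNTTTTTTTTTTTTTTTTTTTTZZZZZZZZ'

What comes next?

NNNNNNNNNNNNNNNNNTTTTTTTTTTTTTTTTTTTTTTTTZZZZZZZZZZ

The n-th term is 3n-1 N's then 4n T's then 2n-2 Z's, where the shown terms are n = 2, 3, 4, 5.
Setting n = 6 gives 17, 24, 10 characters in each block.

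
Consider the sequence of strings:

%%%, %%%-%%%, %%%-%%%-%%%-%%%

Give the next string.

s(k+1) = s(k)·-·s(k) — each term doubles the last with '-' between the halves.
So the next term is two copies of %%%-%%%-%%%-%%% with '-' between the halves.

%%%-%%%-%%%-%%%-%%%-%%%-%%%-%%%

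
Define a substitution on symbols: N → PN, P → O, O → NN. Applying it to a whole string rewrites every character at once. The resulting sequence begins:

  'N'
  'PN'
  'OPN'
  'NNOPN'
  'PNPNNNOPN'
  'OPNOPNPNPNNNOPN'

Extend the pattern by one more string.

Rewriting the 15 symbols of OPNOPNPNPNNNOPN one by one yields NN O PN NN O PN O PN O PN PN PN NN O PN; concatenated:

NNOPNNNOPNOPNOPNPNPNNNOPN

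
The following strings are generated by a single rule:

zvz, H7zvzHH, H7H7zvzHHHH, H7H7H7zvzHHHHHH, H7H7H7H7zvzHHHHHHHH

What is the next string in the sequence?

s(k+1) = H7·s(k)·HH, so each term gains H7 as a prefix and HH as a suffix.
So the next term is H7·H7H7H7H7zvzHHHHHHHH·HH.

H7H7H7H7H7zvzHHHHHHHHHH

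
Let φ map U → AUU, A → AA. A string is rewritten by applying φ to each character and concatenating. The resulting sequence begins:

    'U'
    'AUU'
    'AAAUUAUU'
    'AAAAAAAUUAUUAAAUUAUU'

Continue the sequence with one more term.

Rewriting the 20 symbols of AAAAAAAUUAUUAAAUUAUU one by one yields AA AA AA AA AA AA AA AUU AUU AA AUU AUU AA AA AA AUU AUU AA AUU AUU; concatenated:

AAAAAAAAAAAAAAAUUAUUAAAUUAUUAAAAAAAUUAUUAAAUUAUU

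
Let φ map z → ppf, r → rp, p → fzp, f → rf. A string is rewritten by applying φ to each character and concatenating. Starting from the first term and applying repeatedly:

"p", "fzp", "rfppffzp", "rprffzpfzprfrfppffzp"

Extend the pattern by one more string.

rpfzprprfrfppffzprfppffzprprfrprffzpfzprfrfppffzp

Replace each of the 20 characters of rprffzpfzprfrfppffzp in place — rp fzp rp rf rf ppf fzp rf ppf fzp rp rf rp rf fzp fzp rf rf ppf fzp — and concatenate.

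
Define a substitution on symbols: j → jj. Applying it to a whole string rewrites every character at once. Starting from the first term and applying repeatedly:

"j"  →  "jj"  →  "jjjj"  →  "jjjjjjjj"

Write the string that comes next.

Apply φ to jjjjjjjj symbol by symbol: j→jj, j→jj, j→jj, j→jj, j→jj, j→jj, j→jj, j→jj; joined: jj jj jj jj jj jj jj jj.

jjjjjjjjjjjjjjjj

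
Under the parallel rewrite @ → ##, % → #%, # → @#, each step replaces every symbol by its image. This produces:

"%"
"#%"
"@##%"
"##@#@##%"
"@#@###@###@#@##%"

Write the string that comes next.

Replace each of the 16 characters of @#@###@###@#@##% in place — ## @# ## @# @# @# ## @# @# @# ## @# ## @# @# #% — and concatenate.

##@###@#@#@###@#@#@###@###@#@##%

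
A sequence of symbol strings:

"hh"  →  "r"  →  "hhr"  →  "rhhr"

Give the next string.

hhrrhhr

Each term (from the third on) is the two preceding terms concatenated in order: term 3 = hh·r = hhr.
The next term joins hhr and rhhr.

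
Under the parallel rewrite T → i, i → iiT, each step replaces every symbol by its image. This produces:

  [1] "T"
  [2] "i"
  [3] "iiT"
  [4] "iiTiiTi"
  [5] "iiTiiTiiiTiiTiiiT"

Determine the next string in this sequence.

iiTiiTiiiTiiTiiiTiiTiiTiiiTiiTiiiTiiTiiTi

Replace each of the 17 characters of iiTiiTiiiTiiTiiiT in place — iiT iiT i iiT iiT i iiT iiT iiT i iiT iiT i iiT iiT iiT i — and concatenate.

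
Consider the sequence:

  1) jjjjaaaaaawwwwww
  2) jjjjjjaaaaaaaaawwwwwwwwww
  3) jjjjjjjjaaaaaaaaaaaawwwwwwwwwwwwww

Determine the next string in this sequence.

Reading off run lengths: j runs 4, 6, 8; a runs 6, 9, 12; w runs 6, 10, 14 — each is linear in n, where the shown terms are n = 2, 3, 4.
For the next term, n = 5, so the run lengths are 10, 15, 18.

jjjjjjjjjjaaaaaaaaaaaaaaawwwwwwwwwwwwwwwwww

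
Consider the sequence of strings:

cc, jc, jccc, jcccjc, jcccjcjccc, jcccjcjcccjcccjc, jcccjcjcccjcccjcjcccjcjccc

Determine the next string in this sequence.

jcccjcjcccjcccjcjcccjcjcccjcccjcjcccjcccjc

From term 3 onward, concatenate the last term with the second-to-last: jc·cc = jccc, jccc·jc = jcccjc, …
The next term joins jcccjcjcccjcccjcjcccjcjccc and jcccjcjcccjcccjc.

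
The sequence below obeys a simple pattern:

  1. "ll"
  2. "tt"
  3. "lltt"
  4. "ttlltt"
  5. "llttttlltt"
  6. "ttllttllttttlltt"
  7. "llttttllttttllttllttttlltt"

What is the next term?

This is a Fibonacci-style word recurrence s(k) = s(k−2)·s(k−1): e.g. ll·tt = lltt.
The next term joins ttllttllttttlltt and llttttllttttllttllttttlltt.

ttllttllttttllttllttttllttttllttllttttlltt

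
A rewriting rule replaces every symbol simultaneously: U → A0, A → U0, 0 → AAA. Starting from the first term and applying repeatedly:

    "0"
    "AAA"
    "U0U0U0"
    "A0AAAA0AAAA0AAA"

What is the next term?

Applying the rule to each of the 15 symbols of A0AAAA0AAAA0AAA gives the pieces U0 AAA U0 U0 U0 U0 AAA U0 U0 U0 U0 AAA U0 U0 U0, which concatenate to the answer.

U0AAAU0U0U0U0AAAU0U0U0U0AAAU0U0U0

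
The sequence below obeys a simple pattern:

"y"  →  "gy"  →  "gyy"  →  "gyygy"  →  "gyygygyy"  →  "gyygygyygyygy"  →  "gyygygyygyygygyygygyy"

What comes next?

Each term (from the third on) is the previous term followed by the one before it: term 3 = gy·y = gyy.
The next term joins gyygygyygyygygyygygyy and gyygygyygyygy.

gyygygyygyygygyygygyygyygygyygyygy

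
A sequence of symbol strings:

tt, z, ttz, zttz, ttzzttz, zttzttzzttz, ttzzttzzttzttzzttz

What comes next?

zttzttzzttzttzzttzzttzttzzttz

Each term (from the third on) is the two preceding terms concatenated in order: term 3 = tt·z = ttz.
Continuing: zttzttzzttz · ttzzttzzttzttzzttz gives term 8.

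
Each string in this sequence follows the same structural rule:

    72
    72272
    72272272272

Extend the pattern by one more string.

Each string is two copies of the previous one joined by '2'.
So the next term is two copies of 72272272272 with '2' between the halves.

72272272272272272272272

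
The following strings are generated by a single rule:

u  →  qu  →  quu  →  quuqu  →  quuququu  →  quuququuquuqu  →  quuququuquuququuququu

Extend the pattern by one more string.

This is a Fibonacci-style word recurrence s(k) = s(k−1)·s(k−2): e.g. qu·u = quu.
So term 8 is quuququuquuququuququu·quuququuquuqu.

quuququuquuququuququuquuququuquuqu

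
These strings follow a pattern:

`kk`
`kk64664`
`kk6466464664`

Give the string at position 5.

Each term is the previous one with 64664 appended.
From kk6466464664, 2 further steps: kk6466464664 → kk646646466464664 → (answer).

kk64664646646466464664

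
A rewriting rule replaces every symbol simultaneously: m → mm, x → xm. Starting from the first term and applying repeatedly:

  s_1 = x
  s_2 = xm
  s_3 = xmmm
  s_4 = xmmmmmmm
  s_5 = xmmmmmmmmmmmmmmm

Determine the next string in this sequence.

xmmmmmmmmmmmmmmmmmmmmmmmmmmmmmmm

φ(xmmmmmmmmmmmmmmm) expands symbol-by-symbol to xm mm mm mm mm mm mm mm mm mm mm mm mm mm mm mm; joining the 16 pieces gives the next term.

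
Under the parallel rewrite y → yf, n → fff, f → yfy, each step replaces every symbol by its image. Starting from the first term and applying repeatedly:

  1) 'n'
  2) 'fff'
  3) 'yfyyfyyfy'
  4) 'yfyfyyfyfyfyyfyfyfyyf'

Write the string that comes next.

φ(yfyfyyfyfyfyyfyfyfyyf) expands symbol-by-symbol to yf yfy yf yfy yf yf yfy yf yfy yf yfy yf yf yfy yf yfy yf yfy yf yf yfy; joining the 21 pieces gives the next term.

yfyfyyfyfyyfyfyfyyfyfyyfyfyyfyfyfyyfyfyyfyfyyfyfyfy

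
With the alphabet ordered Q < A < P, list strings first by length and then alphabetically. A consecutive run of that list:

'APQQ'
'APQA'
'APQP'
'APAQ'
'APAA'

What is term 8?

Stepping forward 3 times from APAA: APAA → APAP → APPQ, then the target.

APPA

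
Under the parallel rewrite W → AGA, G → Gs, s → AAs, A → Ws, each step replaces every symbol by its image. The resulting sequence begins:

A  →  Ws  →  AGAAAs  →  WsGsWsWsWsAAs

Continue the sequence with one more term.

Applying the rule to each of the 13 symbols of WsGsWsWsWsAAs gives the pieces AGA AAs Gs AAs AGA AAs AGA AAs AGA AAs Ws Ws AAs, which concatenate to the answer.

AGAAAsGsAAsAGAAAsAGAAAsAGAAAsWsWsAAs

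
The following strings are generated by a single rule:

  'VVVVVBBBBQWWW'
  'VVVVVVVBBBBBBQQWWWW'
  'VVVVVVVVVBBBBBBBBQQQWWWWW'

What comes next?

Reading off run lengths: V runs 5, 7, 9; B runs 4, 6, 8; Q runs 1, 2, 3; W runs 3, 4, 5 — each is linear in n, where the shown terms are n = 2, 3, 4.
At n = 5 the blocks have lengths 11, 10, 4, 6.

VVVVVVVVVVVBBBBBBBBBBQQQQWWWWWW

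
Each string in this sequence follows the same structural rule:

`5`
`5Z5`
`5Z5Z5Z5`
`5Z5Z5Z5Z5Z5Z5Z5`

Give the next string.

s(k+1) = s(k)·Z·s(k) — each term doubles the last with 'Z' between the halves.
So the next term is two copies of 5Z5Z5Z5Z5Z5Z5Z5 with 'Z' between the halves.

5Z5Z5Z5Z5Z5Z5Z5Z5Z5Z5Z5Z5Z5Z5Z5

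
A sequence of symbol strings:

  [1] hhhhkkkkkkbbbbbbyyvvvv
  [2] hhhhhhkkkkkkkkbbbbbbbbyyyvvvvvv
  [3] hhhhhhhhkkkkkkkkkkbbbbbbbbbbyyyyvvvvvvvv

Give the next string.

Term n consists of 2n h's, followed by 2n+2 k's, followed by 2n+2 b's, followed by n y's, followed by 2n v's, where the shown terms are n = 2, 3, 4.
For the next term, n = 5, so the run lengths are 10, 12, 12, 5, 10.

hhhhhhhhhhkkkkkkkkkkkkbbbbbbbbbbbbyyyyyvvvvvvvvvv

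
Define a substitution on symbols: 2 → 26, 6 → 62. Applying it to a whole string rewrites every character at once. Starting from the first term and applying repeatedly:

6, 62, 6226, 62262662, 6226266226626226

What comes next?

Applying the rule to each of the 16 symbols of 6226266226626226 gives the pieces 62 26 26 62 26 62 62 26 26 62 62 26 62 26 26 62, which concatenate to the answer.

62262662266262262662622662262662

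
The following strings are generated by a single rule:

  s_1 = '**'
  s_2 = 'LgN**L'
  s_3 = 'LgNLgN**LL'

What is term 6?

LgNLgNLgNLgNLgN**LLLLL

Each term wraps the previous one in LgN on the left and L on the right.
From LgNLgN**LL, 3 further steps: LgNLgN**LL → LgNLgNLgN**LLL → LgNLgNLgNLgN**LLLL → (answer).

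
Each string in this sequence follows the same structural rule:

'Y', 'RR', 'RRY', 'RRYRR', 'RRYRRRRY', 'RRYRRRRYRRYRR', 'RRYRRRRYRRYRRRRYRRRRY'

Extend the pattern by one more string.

Each term (from the third on) is the previous term followed by the one before it: term 3 = RR·Y = RRY.
So term 8 is RRYRRRRYRRYRRRRYRRRRY·RRYRRRRYRRYRR.

RRYRRRRYRRYRRRRYRRRRYRRYRRRRYRRYRR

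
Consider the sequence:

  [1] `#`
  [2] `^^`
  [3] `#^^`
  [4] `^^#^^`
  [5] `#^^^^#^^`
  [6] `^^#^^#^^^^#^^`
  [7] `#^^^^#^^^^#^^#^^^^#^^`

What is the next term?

From term 3 onward, concatenate the second-to-last term with the last: #·^^ = #^^, ^^·#^^ = ^^#^^, …
So term 8 is ^^#^^#^^^^#^^·#^^^^#^^^^#^^#^^^^#^^.

^^#^^#^^^^#^^#^^^^#^^^^#^^#^^^^#^^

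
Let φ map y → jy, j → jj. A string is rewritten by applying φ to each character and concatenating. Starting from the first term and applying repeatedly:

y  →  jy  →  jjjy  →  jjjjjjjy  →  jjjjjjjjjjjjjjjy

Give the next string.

jjjjjjjjjjjjjjjjjjjjjjjjjjjjjjjy

Replace each of the 16 characters of jjjjjjjjjjjjjjjy in place — jj jj jj jj jj jj jj jj jj jj jj jj jj jj jj jy — and concatenate.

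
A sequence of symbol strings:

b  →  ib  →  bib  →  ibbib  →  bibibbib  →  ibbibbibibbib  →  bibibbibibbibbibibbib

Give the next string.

ibbibbibibbibbibibbibibbibbibibbib

Each term (from the third on) is the two preceding terms concatenated in order: term 3 = b·ib = bib.
The next term joins ibbibbibibbib and bibibbibibbibbibibbib.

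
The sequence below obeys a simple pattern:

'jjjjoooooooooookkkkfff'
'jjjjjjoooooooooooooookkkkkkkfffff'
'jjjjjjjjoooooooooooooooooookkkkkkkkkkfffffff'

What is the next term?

jjjjjjjjjjoooooooooooooooooooooookkkkkkkkkkkkkfffffffff

Each string has the form j^{2n} o^{4n+3} k^{3n-2} f^{2n-1}, where the shown terms are n = 2, 3, 4.
At n = 5 the blocks have lengths 10, 23, 13, 9.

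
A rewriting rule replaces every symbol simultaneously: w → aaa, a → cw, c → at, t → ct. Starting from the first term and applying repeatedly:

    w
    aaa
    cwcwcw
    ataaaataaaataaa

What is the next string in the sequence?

cwctcwcwcwcwctcwcwcwcwctcwcwcw

Applying the rule to each of the 15 symbols of ataaaataaaataaa gives the pieces cw ct cw cw cw cw ct cw cw cw cw ct cw cw cw, which concatenate to the answer.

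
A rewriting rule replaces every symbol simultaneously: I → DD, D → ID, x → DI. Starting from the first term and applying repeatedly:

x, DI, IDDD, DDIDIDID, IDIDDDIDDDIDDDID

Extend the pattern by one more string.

DDIDDDIDIDIDDDIDIDIDDDIDIDIDDDID

Applying the rule to each of the 16 symbols of IDIDDDIDDDIDDDID gives the pieces DD ID DD ID ID ID DD ID ID ID DD ID ID ID DD ID, which concatenate to the answer.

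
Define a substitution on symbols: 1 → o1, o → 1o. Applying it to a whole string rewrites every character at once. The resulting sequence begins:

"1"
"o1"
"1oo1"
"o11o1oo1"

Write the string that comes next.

Rewriting each symbol of o11o1oo1: o→1o, 1→o1, 1→o1, o→1o, 1→o1, o→1o, o→1o, 1→o1, which concatenates to 1o o1 o1 1o o1 1o 1o o1.

1oo1o11oo11o1oo1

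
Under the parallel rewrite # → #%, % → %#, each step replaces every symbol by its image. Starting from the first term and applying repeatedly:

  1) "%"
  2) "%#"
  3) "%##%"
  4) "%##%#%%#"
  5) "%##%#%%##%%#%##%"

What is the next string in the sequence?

%##%#%%##%%#%##%#%%#%##%%##%#%%#

Applying the rule to each of the 16 symbols of %##%#%%##%%#%##% gives the pieces %# #% #% %# #% %# %# #% #% %# %# #% %# #% #% %#, which concatenate to the answer.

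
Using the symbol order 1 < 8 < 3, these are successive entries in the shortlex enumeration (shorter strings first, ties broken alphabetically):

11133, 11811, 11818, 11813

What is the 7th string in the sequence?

Stepping forward 3 times from 11813: 11813 → 11881 → 11888, then the target.

11883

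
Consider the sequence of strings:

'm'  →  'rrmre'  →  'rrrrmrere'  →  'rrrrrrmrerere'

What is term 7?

Each term wraps the previous one in rr on the left and re on the right.
From rrrrrrmrerere, 3 further steps: rrrrrrmrerere → rrrrrrrrmrererere → rrrrrrrrrrmrerererere → (answer).

rrrrrrrrrrrrmrererererere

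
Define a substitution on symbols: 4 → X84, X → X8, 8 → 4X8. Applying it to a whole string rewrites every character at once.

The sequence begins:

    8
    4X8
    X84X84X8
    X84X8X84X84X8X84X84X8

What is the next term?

X84X8X84X84X8X84X8X84X84X8X84X84X8X84X8X84X84X8X84X84X8

Applying the rule to each of the 21 symbols of X84X8X84X84X8X84X84X8 gives the pieces X8 4X8 X84 X8 4X8 X8 4X8 X84 X8 4X8 X84 X8 4X8 X8 4X8 X84 X8 4X8 X84 X8 4X8, which concatenate to the answer.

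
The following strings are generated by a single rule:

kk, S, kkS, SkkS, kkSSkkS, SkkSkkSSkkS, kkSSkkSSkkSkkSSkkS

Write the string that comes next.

SkkSkkSSkkSkkSSkkSSkkSkkSSkkS

This is a Fibonacci-style word recurrence s(k) = s(k−2)·s(k−1): e.g. kk·S = kkS.
The next term joins SkkSkkSSkkS and kkSSkkSSkkSkkSSkkS.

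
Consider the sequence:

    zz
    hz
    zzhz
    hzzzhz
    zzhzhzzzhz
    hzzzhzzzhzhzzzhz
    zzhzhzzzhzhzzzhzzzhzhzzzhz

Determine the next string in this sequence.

hzzzhzzzhzhzzzhzzzhzhzzzhzhzzzhzzzhzhzzzhz

Each term (from the third on) is the two preceding terms concatenated in order: term 3 = zz·hz = zzhz.
So term 8 is hzzzhzzzhzhzzzhz·zzhzhzzzhzhzzzhzzzhzhzzzhz.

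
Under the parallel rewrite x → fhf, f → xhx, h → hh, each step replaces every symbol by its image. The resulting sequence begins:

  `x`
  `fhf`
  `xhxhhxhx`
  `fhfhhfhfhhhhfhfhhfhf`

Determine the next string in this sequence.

Replace each of the 20 characters of fhfhhfhfhhhhfhfhhfhf in place — xhx hh xhx hh hh xhx hh xhx hh hh hh hh xhx hh xhx hh hh xhx hh xhx — and concatenate.

xhxhhxhxhhhhxhxhhxhxhhhhhhhhxhxhhxhxhhhhxhxhhxhx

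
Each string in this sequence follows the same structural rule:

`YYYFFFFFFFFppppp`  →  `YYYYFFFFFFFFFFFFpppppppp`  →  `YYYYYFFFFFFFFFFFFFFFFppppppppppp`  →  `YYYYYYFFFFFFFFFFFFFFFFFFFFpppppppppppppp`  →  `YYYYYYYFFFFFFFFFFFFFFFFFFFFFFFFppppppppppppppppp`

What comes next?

YYYYYYYYFFFFFFFFFFFFFFFFFFFFFFFFFFFFpppppppppppppppppppp

Each string has the form Y^{n+1} F^{4n} p^{3n-1}, where the shown terms are n = 2, 3, 4, 5, 6.
Setting n = 7 gives 8, 28, 20 characters in each block.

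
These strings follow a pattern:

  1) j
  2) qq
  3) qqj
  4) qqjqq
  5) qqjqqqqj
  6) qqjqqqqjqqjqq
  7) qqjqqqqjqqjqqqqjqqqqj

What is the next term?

From term 3 onward, concatenate the last term with the second-to-last: qq·j = qqj, qqj·qq = qqjqq, …
So term 8 is qqjqqqqjqqjqqqqjqqqqj·qqjqqqqjqqjqq.

qqjqqqqjqqjqqqqjqqqqjqqjqqqqjqqjqq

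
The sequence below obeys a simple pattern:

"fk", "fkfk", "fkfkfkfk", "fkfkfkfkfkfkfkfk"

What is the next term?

fkfkfkfkfkfkfkfkfkfkfkfkfkfkfkfk

Every step duplicates the string.
So the next term is two copies of fkfkfkfkfkfkfkfk.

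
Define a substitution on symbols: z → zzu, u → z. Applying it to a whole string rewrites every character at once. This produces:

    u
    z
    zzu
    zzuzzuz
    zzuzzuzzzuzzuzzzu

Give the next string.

Applying the rule to each of the 17 symbols of zzuzzuzzzuzzuzzzu gives the pieces zzu zzu z zzu zzu z zzu zzu zzu z zzu zzu z zzu zzu zzu z, which concatenate to the answer.

zzuzzuzzzuzzuzzzuzzuzzuzzzuzzuzzzuzzuzzuz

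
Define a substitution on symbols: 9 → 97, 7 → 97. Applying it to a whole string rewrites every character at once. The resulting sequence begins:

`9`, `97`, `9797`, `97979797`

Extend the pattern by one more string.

Apply φ to 97979797 symbol by symbol: 9→97, 7→97, 9→97, 7→97, 9→97, 7→97, 9→97, 7→97; joined: 97 97 97 97 97 97 97 97.

9797979797979797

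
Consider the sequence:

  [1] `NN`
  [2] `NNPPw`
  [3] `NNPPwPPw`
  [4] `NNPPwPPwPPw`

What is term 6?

The strings grow by a fixed suffix PPw each time.
From NNPPwPPwPPw, 2 further steps: NNPPwPPwPPw → NNPPwPPwPPwPPw → (answer).

NNPPwPPwPPwPPwPPw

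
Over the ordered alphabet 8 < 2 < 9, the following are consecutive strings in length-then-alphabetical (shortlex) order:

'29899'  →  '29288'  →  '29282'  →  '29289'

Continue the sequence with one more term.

Treat 29289 as a base-3 numeral over the given alphabet and add one, carrying through any trailing 9's.

29228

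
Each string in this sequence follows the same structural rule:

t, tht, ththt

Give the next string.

Every step adds ht to the end: s(k+1) = s(k)·ht.
So the next term is ththt·ht.

thththt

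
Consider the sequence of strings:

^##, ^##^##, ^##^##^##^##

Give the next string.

s(k+1) = s(k)·s(k) — each term doubles the last.
Doubling ^##^##^##^##:

^##^##^##^##^##^##^##^##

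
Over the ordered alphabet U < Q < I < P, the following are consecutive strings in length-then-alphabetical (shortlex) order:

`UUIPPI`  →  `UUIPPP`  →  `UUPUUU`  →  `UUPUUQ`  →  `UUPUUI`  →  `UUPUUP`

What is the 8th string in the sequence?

Stepping forward 2 times from UUPUUP: UUPUUP → UUPUQU, then the target.

UUPUQQ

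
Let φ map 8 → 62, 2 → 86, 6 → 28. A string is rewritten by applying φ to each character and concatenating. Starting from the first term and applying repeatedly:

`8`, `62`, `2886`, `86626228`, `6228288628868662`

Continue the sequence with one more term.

Rewriting the 16 symbols of 6228288628868662 one by one yields 28 86 86 62 86 62 62 28 86 62 62 28 62 28 28 86; concatenated:

28868662866262288662622862282886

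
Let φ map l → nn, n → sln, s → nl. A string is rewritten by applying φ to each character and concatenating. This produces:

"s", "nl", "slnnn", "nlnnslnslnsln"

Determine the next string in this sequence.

φ(nlnnslnslnsln) expands symbol-by-symbol to sln nn sln sln nl nn sln nl nn sln nl nn sln; joining the 13 pieces gives the next term.

slnnnslnslnnlnnslnnlnnslnnlnnsln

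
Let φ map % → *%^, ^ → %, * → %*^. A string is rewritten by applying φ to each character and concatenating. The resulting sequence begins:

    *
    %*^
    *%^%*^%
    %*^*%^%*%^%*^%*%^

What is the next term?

Rewriting the 17 symbols of %*^*%^%*%^%*^%*%^ one by one yields *%^ %*^ % %*^ *%^ % *%^ %*^ *%^ % *%^ %*^ % *%^ %*^ *%^ %; concatenated:

*%^%*^%%*^*%^%*%^%*^*%^%*%^%*^%*%^%*^*%^%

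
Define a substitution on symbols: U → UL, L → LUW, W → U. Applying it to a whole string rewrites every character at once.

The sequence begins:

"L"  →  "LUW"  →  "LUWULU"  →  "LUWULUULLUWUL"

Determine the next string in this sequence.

Replace each of the 13 characters of LUWULUULLUWUL in place — LUW UL U UL LUW UL UL LUW LUW UL U UL LUW — and concatenate.

LUWULUULLUWULULLUWLUWULUULLUW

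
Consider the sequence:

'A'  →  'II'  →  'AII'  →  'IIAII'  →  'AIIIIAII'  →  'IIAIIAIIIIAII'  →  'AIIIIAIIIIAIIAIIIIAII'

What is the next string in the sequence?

This is a Fibonacci-style word recurrence s(k) = s(k−2)·s(k−1): e.g. A·II = AII.
Continuing: IIAIIAIIIIAII · AIIIIAIIIIAIIAIIIIAII gives term 8.

IIAIIAIIIIAIIAIIIIAIIIIAIIAIIIIAII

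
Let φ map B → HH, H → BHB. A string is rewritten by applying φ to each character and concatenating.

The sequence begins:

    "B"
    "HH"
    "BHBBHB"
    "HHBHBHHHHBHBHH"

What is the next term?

BHBBHBHHBHBHHBHBBHBBHBBHBHHBHBHHBHBBHB

φ(HHBHBHHHHBHBHH) expands symbol-by-symbol to BHB BHB HH BHB HH BHB BHB BHB BHB HH BHB HH BHB BHB; joining the 14 pieces gives the next term.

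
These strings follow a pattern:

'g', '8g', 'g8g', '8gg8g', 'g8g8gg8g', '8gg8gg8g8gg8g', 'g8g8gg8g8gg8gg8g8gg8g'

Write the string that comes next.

From term 3 onward, concatenate the second-to-last term with the last: g·8g = g8g, 8g·g8g = 8gg8g, …
The next term joins 8gg8gg8g8gg8g and g8g8gg8g8gg8gg8g8gg8g.

8gg8gg8g8gg8gg8g8gg8g8gg8gg8g8gg8g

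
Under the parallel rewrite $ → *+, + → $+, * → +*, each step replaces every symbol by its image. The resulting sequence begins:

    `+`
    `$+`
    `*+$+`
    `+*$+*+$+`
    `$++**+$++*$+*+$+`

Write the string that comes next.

Replace each of the 16 characters of $++**+$++*$+*+$+ in place — *+ $+ $+ +* +* $+ *+ $+ $+ +* *+ $+ +* $+ *+ $+ — and concatenate.

*+$+$++*+*$+*+$+$++**+$++*$+*+$+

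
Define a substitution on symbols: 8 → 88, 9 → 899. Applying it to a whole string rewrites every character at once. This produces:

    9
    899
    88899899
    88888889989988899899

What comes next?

888888888888888998998889989988888889989988899899

Applying the rule to each of the 20 symbols of 88888889989988899899 gives the pieces 88 88 88 88 88 88 88 899 899 88 899 899 88 88 88 899 899 88 899 899, which concatenate to the answer.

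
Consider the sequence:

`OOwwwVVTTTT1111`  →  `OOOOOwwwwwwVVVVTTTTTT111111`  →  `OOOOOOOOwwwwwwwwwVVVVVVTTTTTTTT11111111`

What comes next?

Reading off run lengths: O runs 2, 5, 8; w runs 3, 6, 9; V runs 2, 4, 6; T runs 4, 6, 8; 1 runs 4, 6, 8 — each is linear in n (n = 1, 2, …).
At n = 4 the blocks have lengths 11, 12, 8, 10, 10.

OOOOOOOOOOOwwwwwwwwwwwwVVVVVVVVTTTTTTTTTT1111111111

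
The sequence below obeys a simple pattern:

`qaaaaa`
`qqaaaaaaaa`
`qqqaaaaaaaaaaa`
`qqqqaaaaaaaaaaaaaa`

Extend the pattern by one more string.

qqqqqaaaaaaaaaaaaaaaaa

Reading off run lengths: q runs 1, 2, 3, 4; a runs 5, 8, 11, 14 — each is linear in n, where the shown terms are n = 2, 3, 4, 5.
For the next term, n = 6, so the run lengths are 5, 17.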